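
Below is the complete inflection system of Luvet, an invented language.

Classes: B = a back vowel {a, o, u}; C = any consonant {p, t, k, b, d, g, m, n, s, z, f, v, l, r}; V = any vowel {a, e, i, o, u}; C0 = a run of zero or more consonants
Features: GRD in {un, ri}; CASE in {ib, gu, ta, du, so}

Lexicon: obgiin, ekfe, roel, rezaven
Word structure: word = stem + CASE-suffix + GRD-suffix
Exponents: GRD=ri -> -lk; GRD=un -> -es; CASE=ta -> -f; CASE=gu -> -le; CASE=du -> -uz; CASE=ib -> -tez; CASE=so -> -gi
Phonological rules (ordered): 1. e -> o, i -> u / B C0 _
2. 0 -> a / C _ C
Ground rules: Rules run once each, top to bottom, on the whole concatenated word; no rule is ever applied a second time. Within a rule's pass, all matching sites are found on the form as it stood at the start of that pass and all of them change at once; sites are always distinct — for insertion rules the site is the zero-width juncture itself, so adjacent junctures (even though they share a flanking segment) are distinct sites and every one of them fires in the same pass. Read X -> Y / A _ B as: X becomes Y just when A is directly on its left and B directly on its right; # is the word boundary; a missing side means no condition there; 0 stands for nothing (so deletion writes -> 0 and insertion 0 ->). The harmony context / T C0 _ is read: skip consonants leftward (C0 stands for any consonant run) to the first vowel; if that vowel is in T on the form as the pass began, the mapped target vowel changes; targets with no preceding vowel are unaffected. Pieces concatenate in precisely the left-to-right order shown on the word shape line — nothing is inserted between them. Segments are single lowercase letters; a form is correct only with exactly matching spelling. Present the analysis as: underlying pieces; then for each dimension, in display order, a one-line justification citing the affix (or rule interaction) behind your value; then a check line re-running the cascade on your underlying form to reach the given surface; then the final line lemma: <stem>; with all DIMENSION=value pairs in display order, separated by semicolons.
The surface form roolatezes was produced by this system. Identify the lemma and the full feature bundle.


underlying: roel-tez-es
GRD=un - signalled by the affix -es
CASE=ib - signalled by the affix -tez
check: roeltezes -> rooltezes -> roolatezes
lemma: roel; GRD=un; CASE=ib


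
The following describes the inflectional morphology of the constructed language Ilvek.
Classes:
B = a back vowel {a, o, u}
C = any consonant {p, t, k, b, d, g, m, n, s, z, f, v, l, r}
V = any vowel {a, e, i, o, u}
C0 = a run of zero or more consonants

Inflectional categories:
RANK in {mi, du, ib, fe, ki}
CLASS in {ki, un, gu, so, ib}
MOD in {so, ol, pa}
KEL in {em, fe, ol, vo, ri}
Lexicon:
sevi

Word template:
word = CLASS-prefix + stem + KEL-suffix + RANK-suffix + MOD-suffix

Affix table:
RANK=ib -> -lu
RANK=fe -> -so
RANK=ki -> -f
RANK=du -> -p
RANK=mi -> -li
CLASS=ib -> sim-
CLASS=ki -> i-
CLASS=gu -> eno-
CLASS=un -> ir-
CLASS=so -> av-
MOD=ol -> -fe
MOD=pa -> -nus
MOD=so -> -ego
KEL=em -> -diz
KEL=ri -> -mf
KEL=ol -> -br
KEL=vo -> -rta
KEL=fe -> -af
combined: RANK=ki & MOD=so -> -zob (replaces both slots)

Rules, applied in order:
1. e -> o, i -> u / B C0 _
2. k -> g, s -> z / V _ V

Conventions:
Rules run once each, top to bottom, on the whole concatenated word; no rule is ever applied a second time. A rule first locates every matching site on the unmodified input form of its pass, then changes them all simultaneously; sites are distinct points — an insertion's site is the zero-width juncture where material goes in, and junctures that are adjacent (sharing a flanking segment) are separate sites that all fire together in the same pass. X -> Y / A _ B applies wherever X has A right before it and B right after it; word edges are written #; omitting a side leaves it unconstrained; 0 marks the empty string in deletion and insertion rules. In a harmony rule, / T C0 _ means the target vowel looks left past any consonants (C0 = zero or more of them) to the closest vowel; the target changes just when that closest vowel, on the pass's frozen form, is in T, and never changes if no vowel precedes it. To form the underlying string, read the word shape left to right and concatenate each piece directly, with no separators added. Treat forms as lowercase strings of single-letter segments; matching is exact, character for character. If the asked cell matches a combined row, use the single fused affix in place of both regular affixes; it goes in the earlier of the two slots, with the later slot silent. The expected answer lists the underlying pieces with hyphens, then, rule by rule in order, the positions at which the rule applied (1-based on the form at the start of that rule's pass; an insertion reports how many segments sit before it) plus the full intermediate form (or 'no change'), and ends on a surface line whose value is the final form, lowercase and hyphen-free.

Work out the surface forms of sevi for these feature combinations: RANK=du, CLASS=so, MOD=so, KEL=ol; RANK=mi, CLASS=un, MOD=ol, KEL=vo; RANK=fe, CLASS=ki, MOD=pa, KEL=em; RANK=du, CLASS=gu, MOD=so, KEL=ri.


cell RANK=du, CLASS=so, MOD=so, KEL=ol:
underlying: av-sevi-br-p-ego
1. e -> o, i -> u / B C0 _: fires at position(s) 4: avsovibrpego
2. k -> g, s -> z / V _ V: no change
surface: avsovibrpego

cell RANK=mi, CLASS=un, MOD=ol, KEL=vo:
underlying: ir-sevi-rta-li-fe
1. e -> o, i -> u / B C0 _: fires at position(s) 11: irsevirtalufe
2. k -> g, s -> z / V _ V: no change
surface: irsevirtalufe

cell RANK=fe, CLASS=ki, MOD=pa, KEL=em:
underlying: i-sevi-diz-so-nus
1. e -> o, i -> u / B C0 _: no change
2. k -> g, s -> z / V _ V: fires at position(s) 2: izevidizsonus
surface: izevidizsonus

cell RANK=du, CLASS=gu, MOD=so, KEL=ri:
underlying: eno-sevi-mf-p-ego
1. e -> o, i -> u / B C0 _: fires at position(s) 5: enosovimfpego
2. k -> g, s -> z / V _ V: fires at position(s) 4: enozovimfpego
surface: enozovimfpego


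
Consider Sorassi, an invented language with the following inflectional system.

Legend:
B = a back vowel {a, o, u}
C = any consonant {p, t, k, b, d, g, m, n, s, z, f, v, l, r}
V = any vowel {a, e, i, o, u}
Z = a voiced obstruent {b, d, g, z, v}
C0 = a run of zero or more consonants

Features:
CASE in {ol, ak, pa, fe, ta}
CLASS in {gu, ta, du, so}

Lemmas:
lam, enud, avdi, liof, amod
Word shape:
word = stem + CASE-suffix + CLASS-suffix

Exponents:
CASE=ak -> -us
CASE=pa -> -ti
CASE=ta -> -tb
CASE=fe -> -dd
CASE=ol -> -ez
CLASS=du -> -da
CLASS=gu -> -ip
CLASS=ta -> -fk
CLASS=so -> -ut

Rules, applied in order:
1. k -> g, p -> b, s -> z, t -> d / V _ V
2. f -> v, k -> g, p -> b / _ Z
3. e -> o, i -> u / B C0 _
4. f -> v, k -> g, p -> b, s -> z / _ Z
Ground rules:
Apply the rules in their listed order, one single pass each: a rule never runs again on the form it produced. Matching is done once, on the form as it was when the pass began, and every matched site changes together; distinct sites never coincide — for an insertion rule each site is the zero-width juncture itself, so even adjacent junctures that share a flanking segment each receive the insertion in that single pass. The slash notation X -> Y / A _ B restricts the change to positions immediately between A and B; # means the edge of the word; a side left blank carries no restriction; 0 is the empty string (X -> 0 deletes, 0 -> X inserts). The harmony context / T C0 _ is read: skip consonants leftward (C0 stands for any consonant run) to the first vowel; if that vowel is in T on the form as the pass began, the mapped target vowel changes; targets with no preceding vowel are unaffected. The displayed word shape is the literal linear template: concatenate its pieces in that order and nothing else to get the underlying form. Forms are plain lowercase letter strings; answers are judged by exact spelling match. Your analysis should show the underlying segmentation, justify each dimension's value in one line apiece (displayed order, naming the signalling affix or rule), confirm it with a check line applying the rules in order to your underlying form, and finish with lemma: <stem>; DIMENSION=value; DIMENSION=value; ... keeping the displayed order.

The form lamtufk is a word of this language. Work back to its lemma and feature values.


underlying: lam-ti-fk
CASE=pa - signalled by the affix -ti
CLASS=ta - signalled by the affix -fk
check: lamtifk -> lamtifk -> lamtifk -> lamtufk -> lamtufk
lemma: lam; CASE=pa; CLASS=ta


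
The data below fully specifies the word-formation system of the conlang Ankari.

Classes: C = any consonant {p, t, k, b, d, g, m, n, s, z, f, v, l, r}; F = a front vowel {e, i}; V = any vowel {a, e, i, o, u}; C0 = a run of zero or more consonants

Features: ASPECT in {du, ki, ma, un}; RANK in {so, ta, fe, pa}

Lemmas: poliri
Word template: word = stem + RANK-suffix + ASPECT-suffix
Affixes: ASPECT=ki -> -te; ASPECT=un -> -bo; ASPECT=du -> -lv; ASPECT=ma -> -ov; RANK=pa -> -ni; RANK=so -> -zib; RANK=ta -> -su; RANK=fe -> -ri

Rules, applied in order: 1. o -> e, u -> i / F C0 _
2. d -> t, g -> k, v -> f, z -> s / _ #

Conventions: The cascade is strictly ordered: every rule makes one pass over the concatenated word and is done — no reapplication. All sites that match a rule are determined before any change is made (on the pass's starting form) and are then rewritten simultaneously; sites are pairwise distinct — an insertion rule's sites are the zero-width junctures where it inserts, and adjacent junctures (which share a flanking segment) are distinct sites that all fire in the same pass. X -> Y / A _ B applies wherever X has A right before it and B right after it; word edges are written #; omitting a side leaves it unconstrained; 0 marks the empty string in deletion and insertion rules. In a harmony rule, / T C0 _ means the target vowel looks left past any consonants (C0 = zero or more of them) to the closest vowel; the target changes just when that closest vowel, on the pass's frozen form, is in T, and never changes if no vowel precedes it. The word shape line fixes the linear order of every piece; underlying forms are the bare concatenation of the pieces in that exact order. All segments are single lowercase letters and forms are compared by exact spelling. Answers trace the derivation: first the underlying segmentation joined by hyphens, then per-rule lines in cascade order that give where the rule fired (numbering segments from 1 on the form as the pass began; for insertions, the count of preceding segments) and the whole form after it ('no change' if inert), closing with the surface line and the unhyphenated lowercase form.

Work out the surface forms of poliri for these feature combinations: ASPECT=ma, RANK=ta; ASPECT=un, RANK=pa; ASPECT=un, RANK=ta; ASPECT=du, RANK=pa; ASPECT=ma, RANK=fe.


cell ASPECT=ma, RANK=ta:
underlying: poliri-su-ov
1. o -> e, u -> i / F C0 _: fires at position(s) 8: polirisiov
2. d -> t, g -> k, v -> f, z -> s / _ #: fires at position(s) 10: polirisiof
surface: polirisiof

cell ASPECT=un, RANK=pa:
underlying: poliri-ni-bo
1. o -> e, u -> i / F C0 _: fires at position(s) 10: polirinibe
2. d -> t, g -> k, v -> f, z -> s / _ #: no change
surface: polirinibe

cell ASPECT=un, RANK=ta:
underlying: poliri-su-bo
1. o -> e, u -> i / F C0 _: fires at position(s) 8: polirisibo
2. d -> t, g -> k, v -> f, z -> s / _ #: no change
surface: polirisibo

cell ASPECT=du, RANK=pa:
underlying: poliri-ni-lv
1. o -> e, u -> i / F C0 _: no change
2. d -> t, g -> k, v -> f, z -> s / _ #: fires at position(s) 10: polirinilf
surface: polirinilf

cell ASPECT=ma, RANK=fe:
underlying: poliri-ri-ov
1. o -> e, u -> i / F C0 _: fires at position(s) 9: poliririev
2. d -> t, g -> k, v -> f, z -> s / _ #: fires at position(s) 10: poliririef
surface: poliririef


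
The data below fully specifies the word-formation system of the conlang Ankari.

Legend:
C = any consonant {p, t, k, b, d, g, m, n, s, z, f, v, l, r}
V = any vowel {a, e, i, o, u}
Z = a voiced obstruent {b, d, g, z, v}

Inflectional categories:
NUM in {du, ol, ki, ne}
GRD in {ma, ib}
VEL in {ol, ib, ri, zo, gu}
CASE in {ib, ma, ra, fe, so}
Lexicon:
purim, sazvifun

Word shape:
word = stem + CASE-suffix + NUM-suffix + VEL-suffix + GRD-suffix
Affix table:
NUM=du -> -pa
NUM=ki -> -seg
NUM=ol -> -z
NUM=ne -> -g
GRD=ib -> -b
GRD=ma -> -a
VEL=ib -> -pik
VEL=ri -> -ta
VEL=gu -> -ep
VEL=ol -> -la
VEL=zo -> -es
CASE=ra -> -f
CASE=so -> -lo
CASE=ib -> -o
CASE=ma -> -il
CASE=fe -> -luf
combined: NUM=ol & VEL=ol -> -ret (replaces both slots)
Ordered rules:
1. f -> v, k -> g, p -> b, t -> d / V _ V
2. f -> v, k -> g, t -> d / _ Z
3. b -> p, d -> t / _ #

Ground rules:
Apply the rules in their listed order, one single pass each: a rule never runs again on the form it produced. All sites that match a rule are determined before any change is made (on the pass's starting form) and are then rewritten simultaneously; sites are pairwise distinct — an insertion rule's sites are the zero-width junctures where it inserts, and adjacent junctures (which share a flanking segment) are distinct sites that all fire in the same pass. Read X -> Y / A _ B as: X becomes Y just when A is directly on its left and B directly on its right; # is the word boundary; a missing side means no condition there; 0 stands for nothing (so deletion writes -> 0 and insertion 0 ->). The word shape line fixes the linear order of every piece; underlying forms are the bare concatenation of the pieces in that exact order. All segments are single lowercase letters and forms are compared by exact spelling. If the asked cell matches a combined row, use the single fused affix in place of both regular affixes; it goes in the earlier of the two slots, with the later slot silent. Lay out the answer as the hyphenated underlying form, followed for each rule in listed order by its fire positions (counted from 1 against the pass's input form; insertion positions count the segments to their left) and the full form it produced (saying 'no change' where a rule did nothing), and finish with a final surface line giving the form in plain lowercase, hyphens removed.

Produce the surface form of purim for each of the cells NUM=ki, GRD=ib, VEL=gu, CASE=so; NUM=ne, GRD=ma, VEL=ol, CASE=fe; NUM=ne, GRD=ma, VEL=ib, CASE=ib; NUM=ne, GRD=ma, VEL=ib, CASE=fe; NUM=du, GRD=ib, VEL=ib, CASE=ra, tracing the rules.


cell NUM=ki, GRD=ib, VEL=gu, CASE=so:
underlying: purim-lo-seg-ep-b
1. f -> v, k -> g, p -> b, t -> d / V _ V: no change
2. f -> v, k -> g, t -> d / _ Z: no change
3. b -> p, d -> t / _ #: fires at position(s) 13: purimlosegepp
surface: purimlosegepp

cell NUM=ne, GRD=ma, VEL=ol, CASE=fe:
underlying: purim-luf-g-la-a
1. f -> v, k -> g, p -> b, t -> d / V _ V: no change
2. f -> v, k -> g, t -> d / _ Z: fires at position(s) 8: purimluvglaa
3. b -> p, d -> t / _ #: no change
surface: purimluvglaa

cell NUM=ne, GRD=ma, VEL=ib, CASE=ib:
underlying: purim-o-g-pik-a
1. f -> v, k -> g, p -> b, t -> d / V _ V: fires at position(s) 10: purimogpiga
2. f -> v, k -> g, t -> d / _ Z: no change
3. b -> p, d -> t / _ #: no change
surface: purimogpiga

cell NUM=ne, GRD=ma, VEL=ib, CASE=fe:
underlying: purim-luf-g-pik-a
1. f -> v, k -> g, p -> b, t -> d / V _ V: fires at position(s) 12: purimlufgpiga
2. f -> v, k -> g, t -> d / _ Z: fires at position(s) 8: purimluvgpiga
3. b -> p, d -> t / _ #: no change
surface: purimluvgpiga

cell NUM=du, GRD=ib, VEL=ib, CASE=ra:
underlying: purim-f-pa-pik-b
1. f -> v, k -> g, p -> b, t -> d / V _ V: fires at position(s) 9: purimfpabikb
2. f -> v, k -> g, t -> d / _ Z: fires at position(s) 11: purimfpabigb
3. b -> p, d -> t / _ #: fires at position(s) 12: purimfpabigp
surface: purimfpabigp


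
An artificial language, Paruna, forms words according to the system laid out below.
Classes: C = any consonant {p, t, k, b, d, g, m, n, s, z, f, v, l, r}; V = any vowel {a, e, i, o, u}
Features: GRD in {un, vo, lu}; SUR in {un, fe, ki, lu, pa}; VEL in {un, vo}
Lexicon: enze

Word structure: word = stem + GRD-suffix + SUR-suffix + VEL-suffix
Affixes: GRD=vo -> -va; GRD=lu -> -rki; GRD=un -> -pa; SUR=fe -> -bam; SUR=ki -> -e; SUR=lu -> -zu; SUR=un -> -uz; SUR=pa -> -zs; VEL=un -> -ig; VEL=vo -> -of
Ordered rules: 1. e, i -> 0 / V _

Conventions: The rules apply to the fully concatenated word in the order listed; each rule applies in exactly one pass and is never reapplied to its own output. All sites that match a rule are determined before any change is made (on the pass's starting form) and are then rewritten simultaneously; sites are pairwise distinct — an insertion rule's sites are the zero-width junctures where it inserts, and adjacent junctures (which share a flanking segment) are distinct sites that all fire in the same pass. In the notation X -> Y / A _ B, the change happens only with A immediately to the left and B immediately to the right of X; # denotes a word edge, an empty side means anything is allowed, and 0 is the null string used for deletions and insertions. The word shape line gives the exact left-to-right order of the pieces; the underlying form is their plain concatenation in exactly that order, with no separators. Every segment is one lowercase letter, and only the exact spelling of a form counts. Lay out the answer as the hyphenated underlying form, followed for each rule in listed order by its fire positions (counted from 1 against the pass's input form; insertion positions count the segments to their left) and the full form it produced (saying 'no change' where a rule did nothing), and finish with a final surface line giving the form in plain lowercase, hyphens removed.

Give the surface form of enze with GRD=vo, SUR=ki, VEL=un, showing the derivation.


underlying: enze-va-e-ig
1. e, i -> 0 / V _: fires at position(s) 7, 8: enzevag
surface: enzevag


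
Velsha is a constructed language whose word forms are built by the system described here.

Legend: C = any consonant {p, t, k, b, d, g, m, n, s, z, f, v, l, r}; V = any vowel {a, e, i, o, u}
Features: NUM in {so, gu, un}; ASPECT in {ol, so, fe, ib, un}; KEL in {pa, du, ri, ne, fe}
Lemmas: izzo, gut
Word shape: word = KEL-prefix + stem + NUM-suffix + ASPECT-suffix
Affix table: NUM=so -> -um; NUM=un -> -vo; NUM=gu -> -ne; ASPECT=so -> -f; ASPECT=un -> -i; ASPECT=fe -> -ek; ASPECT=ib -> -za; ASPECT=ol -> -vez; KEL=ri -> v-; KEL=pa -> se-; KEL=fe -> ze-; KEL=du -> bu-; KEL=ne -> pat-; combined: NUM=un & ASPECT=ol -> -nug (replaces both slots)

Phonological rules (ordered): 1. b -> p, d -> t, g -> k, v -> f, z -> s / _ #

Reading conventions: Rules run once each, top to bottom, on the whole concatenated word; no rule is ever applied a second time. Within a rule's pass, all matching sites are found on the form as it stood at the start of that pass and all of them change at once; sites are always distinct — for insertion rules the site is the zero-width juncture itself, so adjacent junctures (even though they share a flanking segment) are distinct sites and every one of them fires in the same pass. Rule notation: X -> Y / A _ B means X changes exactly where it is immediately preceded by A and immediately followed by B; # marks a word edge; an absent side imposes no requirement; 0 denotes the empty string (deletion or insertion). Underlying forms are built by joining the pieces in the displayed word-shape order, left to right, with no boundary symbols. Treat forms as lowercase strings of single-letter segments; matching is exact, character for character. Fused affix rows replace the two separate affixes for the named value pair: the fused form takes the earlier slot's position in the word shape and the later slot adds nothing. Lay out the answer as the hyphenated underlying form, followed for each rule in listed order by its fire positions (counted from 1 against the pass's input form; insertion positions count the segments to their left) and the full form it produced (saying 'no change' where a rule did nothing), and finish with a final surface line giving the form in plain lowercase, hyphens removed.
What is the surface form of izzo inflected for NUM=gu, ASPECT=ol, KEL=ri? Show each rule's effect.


underlying: v-izzo-ne-vez
1. b -> p, d -> t, g -> k, v -> f, z -> s / _ #: fires at position(s) 10: vizzoneves
surface: vizzoneves


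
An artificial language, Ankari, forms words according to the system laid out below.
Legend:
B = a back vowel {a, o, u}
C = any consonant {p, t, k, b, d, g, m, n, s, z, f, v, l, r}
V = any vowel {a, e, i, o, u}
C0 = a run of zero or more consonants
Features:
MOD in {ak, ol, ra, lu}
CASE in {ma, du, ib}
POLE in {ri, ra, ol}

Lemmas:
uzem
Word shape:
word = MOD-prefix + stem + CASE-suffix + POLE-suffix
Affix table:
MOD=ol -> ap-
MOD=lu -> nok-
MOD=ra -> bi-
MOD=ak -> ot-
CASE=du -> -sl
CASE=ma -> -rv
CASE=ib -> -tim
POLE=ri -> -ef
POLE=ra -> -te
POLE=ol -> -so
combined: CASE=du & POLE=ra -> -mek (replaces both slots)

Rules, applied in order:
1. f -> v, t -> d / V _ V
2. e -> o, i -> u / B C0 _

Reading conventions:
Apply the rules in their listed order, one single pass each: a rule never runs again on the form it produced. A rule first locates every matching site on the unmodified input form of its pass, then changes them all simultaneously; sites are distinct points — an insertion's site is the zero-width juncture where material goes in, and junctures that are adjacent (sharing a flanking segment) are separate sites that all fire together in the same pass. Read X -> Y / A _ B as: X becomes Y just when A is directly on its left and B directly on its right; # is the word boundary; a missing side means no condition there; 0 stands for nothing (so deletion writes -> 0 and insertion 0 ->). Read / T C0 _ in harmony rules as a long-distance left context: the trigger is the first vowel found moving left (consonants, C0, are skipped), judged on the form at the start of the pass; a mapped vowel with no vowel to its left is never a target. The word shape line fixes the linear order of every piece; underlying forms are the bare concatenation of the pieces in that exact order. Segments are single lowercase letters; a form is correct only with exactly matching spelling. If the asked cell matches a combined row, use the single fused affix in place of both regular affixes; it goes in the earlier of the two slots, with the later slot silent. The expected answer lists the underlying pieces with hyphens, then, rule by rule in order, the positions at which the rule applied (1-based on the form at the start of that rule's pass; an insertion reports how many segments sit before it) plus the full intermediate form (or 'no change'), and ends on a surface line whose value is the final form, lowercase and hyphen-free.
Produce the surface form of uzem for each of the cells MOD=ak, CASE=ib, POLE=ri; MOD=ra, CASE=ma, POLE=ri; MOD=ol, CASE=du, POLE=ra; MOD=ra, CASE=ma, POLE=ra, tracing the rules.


cell MOD=ak, CASE=ib, POLE=ri:
underlying: ot-uzem-tim-ef
1. f -> v, t -> d / V _ V: fires at position(s) 2: oduzemtimef
2. e -> o, i -> u / B C0 _: fires at position(s) 5: oduzomtimef
surface: oduzomtimef

cell MOD=ra, CASE=ma, POLE=ri:
underlying: bi-uzem-rv-ef
1. f -> v, t -> d / V _ V: no change
2. e -> o, i -> u / B C0 _: fires at position(s) 5: biuzomrvef
surface: biuzomrvef

cell MOD=ol, CASE=du, POLE=ra:
underlying: ap-uzem-mek
1. f -> v, t -> d / V _ V: no change
2. e -> o, i -> u / B C0 _: fires at position(s) 5: apuzommek
surface: apuzommek

cell MOD=ra, CASE=ma, POLE=ra:
underlying: bi-uzem-rv-te
1. f -> v, t -> d / V _ V: no change
2. e -> o, i -> u / B C0 _: fires at position(s) 5: biuzomrvte
surface: biuzomrvte


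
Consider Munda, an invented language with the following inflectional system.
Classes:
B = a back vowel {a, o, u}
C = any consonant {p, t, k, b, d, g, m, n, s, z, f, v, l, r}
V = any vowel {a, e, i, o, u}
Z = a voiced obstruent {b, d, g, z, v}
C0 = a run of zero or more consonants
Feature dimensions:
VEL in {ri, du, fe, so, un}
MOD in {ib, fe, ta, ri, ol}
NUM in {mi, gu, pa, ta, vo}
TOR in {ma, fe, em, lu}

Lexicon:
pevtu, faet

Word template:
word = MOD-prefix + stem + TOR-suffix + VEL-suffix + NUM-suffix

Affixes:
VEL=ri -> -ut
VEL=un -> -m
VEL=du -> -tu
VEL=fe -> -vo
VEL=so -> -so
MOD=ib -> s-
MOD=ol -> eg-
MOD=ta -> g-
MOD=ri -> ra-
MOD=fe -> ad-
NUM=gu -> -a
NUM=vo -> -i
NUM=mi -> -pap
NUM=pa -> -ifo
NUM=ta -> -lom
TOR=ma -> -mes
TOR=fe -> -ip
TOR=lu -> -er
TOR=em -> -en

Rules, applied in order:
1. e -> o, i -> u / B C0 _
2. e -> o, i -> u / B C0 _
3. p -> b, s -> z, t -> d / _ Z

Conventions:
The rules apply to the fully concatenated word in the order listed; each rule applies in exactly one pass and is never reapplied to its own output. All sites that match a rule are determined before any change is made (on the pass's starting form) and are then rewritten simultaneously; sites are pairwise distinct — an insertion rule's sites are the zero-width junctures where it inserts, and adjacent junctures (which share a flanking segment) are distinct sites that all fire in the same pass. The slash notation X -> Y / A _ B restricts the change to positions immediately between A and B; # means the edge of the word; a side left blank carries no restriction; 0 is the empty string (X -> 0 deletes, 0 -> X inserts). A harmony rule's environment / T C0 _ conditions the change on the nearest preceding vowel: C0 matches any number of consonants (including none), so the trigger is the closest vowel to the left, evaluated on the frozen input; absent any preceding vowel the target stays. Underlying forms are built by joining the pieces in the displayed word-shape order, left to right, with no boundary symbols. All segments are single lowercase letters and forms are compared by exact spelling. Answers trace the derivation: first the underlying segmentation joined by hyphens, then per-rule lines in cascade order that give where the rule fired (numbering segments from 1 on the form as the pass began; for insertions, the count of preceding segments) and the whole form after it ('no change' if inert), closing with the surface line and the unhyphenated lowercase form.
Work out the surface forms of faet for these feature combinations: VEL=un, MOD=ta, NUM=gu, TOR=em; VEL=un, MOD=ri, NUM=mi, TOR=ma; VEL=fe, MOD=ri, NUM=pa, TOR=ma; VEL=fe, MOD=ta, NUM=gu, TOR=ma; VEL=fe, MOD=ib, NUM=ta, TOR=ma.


cell VEL=un, MOD=ta, NUM=gu, TOR=em:
underlying: g-faet-en-m-a
1. e -> o, i -> u / B C0 _: fires at position(s) 4: gfaotenma
2. e -> o, i -> u / B C0 _: fires at position(s) 6: gfaotonma
3. p -> b, s -> z, t -> d / _ Z: no change
surface: gfaotonma

cell VEL=un, MOD=ri, NUM=mi, TOR=ma:
underlying: ra-faet-mes-m-pap
1. e -> o, i -> u / B C0 _: fires at position(s) 5: rafaotmesmpap
2. e -> o, i -> u / B C0 _: fires at position(s) 8: rafaotmosmpap
3. p -> b, s -> z, t -> d / _ Z: no change
surface: rafaotmosmpap

cell VEL=fe, MOD=ri, NUM=pa, TOR=ma:
underlying: ra-faet-mes-vo-ifo
1. e -> o, i -> u / B C0 _: fires at position(s) 5, 12: rafaotmesvoufo
2. e -> o, i -> u / B C0 _: fires at position(s) 8: rafaotmosvoufo
3. p -> b, s -> z, t -> d / _ Z: fires at position(s) 9: rafaotmozvoufo
surface: rafaotmozvoufo

cell VEL=fe, MOD=ta, NUM=gu, TOR=ma:
underlying: g-faet-mes-vo-a
1. e -> o, i -> u / B C0 _: fires at position(s) 4: gfaotmesvoa
2. e -> o, i -> u / B C0 _: fires at position(s) 7: gfaotmosvoa
3. p -> b, s -> z, t -> d / _ Z: fires at position(s) 8: gfaotmozvoa
surface: gfaotmozvoa

cell VEL=fe, MOD=ib, NUM=ta, TOR=ma:
underlying: s-faet-mes-vo-lom
1. e -> o, i -> u / B C0 _: fires at position(s) 4: sfaotmesvolom
2. e -> o, i -> u / B C0 _: fires at position(s) 7: sfaotmosvolom
3. p -> b, s -> z, t -> d / _ Z: fires at position(s) 8: sfaotmozvolom
surface: sfaotmozvolom


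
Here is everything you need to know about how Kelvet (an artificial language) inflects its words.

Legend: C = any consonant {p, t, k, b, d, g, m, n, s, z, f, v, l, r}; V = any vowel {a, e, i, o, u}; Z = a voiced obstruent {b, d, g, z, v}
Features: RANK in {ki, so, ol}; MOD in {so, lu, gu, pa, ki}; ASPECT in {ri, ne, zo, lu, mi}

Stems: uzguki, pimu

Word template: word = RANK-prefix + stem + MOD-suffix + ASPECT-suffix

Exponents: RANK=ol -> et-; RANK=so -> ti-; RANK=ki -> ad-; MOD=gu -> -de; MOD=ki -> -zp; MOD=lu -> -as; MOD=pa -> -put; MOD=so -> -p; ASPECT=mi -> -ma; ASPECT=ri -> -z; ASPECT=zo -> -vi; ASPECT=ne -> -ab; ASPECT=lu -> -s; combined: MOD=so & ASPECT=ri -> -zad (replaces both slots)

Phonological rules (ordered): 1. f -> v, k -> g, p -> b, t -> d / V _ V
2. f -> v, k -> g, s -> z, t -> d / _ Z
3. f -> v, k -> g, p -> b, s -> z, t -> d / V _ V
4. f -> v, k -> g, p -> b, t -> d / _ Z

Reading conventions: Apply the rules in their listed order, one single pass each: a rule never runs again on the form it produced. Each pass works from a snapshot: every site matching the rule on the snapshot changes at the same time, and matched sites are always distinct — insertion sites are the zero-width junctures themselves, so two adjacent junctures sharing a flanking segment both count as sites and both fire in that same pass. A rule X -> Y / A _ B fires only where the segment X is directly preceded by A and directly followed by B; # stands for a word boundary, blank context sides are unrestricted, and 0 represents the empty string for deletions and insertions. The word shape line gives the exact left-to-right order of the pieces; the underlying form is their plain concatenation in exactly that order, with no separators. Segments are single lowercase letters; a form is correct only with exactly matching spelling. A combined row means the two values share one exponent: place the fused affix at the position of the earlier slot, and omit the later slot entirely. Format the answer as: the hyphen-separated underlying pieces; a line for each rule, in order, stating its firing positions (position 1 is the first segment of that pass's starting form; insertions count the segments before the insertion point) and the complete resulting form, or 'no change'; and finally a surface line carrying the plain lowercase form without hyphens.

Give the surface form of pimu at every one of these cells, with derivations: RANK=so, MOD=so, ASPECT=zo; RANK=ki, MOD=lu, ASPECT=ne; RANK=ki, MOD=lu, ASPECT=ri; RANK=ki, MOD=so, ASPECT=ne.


cell RANK=so, MOD=so, ASPECT=zo:
underlying: ti-pimu-p-vi
1. f -> v, k -> g, p -> b, t -> d / V _ V: fires at position(s) 3: tibimupvi
2. f -> v, k -> g, s -> z, t -> d / _ Z: no change
3. f -> v, k -> g, p -> b, s -> z, t -> d / V _ V: no change
4. f -> v, k -> g, p -> b, t -> d / _ Z: fires at position(s) 7: tibimubvi
surface: tibimubvi

cell RANK=ki, MOD=lu, ASPECT=ne:
underlying: ad-pimu-as-ab
1. f -> v, k -> g, p -> b, t -> d / V _ V: no change
2. f -> v, k -> g, s -> z, t -> d / _ Z: no change
3. f -> v, k -> g, p -> b, s -> z, t -> d / V _ V: fires at position(s) 8: adpimuazab
4. f -> v, k -> g, p -> b, t -> d / _ Z: no change
surface: adpimuazab

cell RANK=ki, MOD=lu, ASPECT=ri:
underlying: ad-pimu-as-z
1. f -> v, k -> g, p -> b, t -> d / V _ V: no change
2. f -> v, k -> g, s -> z, t -> d / _ Z: fires at position(s) 8: adpimuazz
3. f -> v, k -> g, p -> b, s -> z, t -> d / V _ V: no change
4. f -> v, k -> g, p -> b, t -> d / _ Z: no change
surface: adpimuazz

cell RANK=ki, MOD=so, ASPECT=ne:
underlying: ad-pimu-p-ab
1. f -> v, k -> g, p -> b, t -> d / V _ V: fires at position(s) 7: adpimubab
2. f -> v, k -> g, s -> z, t -> d / _ Z: no change
3. f -> v, k -> g, p -> b, s -> z, t -> d / V _ V: no change
4. f -> v, k -> g, p -> b, t -> d / _ Z: no change
surface: adpimubab


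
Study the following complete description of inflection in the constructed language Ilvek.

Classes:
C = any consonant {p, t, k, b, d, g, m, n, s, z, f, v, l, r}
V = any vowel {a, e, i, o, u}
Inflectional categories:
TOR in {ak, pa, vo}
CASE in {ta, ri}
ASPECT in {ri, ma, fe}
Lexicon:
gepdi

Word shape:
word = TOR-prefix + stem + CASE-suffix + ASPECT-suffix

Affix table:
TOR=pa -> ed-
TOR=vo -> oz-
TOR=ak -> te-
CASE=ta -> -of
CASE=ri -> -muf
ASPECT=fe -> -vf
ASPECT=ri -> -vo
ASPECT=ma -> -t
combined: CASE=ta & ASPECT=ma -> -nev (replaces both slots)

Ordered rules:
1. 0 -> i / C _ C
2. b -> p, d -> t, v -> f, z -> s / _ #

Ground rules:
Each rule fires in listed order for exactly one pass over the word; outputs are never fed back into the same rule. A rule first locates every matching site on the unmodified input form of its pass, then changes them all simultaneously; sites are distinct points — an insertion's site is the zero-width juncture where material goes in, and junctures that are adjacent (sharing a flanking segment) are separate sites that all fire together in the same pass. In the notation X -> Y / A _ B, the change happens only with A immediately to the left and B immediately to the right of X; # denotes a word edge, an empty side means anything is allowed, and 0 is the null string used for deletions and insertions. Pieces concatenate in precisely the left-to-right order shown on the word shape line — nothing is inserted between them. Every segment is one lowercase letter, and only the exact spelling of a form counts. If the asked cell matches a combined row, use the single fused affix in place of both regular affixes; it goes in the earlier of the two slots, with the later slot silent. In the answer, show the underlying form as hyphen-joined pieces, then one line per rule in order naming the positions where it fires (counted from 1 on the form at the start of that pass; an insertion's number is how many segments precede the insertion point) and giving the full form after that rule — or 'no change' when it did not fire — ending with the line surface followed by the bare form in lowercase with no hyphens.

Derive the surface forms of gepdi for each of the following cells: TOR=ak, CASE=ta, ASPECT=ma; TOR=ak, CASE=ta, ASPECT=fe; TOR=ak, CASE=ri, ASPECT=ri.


cell TOR=ak, CASE=ta, ASPECT=ma:
underlying: te-gepdi-nev
1. 0 -> i / C _ C: inserts after position(s) 5: tegepidinev
2. b -> p, d -> t, v -> f, z -> s / _ #: fires at position(s) 11: tegepidinef
surface: tegepidinef

cell TOR=ak, CASE=ta, ASPECT=fe:
underlying: te-gepdi-of-vf
1. 0 -> i / C _ C: inserts after position(s) 5, 9, 10: tegepidiofivif
2. b -> p, d -> t, v -> f, z -> s / _ #: no change
surface: tegepidiofivif

cell TOR=ak, CASE=ri, ASPECT=ri:
underlying: te-gepdi-muf-vo
1. 0 -> i / C _ C: inserts after position(s) 5, 10: tegepidimufivo
2. b -> p, d -> t, v -> f, z -> s / _ #: no change
surface: tegepidimufivo


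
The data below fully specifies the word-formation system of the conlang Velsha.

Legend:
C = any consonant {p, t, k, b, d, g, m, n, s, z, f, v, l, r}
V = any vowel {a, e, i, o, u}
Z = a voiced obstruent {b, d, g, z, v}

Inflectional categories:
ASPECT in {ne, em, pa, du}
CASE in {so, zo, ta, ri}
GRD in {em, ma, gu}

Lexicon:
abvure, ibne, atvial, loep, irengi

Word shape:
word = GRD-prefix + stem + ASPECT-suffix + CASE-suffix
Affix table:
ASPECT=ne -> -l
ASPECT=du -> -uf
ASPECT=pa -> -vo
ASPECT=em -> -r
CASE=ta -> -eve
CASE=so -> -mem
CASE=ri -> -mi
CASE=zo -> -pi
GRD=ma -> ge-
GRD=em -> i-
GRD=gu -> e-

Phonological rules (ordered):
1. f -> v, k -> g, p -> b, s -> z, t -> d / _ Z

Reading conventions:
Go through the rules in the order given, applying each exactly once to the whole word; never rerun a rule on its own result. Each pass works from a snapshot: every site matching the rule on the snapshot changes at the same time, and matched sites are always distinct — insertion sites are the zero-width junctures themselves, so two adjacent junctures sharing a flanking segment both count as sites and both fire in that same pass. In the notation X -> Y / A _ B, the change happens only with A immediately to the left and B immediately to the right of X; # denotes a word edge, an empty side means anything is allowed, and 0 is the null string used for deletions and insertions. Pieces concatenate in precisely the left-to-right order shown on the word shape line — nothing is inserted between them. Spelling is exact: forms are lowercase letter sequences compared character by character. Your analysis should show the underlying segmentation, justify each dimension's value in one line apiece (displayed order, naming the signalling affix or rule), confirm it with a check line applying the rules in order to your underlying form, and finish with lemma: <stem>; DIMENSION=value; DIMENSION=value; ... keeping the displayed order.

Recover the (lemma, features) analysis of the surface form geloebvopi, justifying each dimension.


underlying: ge-loep-vo-pi
ASPECT=pa - signalled by the affix -vo
CASE=zo - signalled by the affix -pi
GRD=ma - signalled by the affix ge-
check: geloepvopi -> geloebvopi
lemma: loep; ASPECT=pa; CASE=zo; GRD=ma


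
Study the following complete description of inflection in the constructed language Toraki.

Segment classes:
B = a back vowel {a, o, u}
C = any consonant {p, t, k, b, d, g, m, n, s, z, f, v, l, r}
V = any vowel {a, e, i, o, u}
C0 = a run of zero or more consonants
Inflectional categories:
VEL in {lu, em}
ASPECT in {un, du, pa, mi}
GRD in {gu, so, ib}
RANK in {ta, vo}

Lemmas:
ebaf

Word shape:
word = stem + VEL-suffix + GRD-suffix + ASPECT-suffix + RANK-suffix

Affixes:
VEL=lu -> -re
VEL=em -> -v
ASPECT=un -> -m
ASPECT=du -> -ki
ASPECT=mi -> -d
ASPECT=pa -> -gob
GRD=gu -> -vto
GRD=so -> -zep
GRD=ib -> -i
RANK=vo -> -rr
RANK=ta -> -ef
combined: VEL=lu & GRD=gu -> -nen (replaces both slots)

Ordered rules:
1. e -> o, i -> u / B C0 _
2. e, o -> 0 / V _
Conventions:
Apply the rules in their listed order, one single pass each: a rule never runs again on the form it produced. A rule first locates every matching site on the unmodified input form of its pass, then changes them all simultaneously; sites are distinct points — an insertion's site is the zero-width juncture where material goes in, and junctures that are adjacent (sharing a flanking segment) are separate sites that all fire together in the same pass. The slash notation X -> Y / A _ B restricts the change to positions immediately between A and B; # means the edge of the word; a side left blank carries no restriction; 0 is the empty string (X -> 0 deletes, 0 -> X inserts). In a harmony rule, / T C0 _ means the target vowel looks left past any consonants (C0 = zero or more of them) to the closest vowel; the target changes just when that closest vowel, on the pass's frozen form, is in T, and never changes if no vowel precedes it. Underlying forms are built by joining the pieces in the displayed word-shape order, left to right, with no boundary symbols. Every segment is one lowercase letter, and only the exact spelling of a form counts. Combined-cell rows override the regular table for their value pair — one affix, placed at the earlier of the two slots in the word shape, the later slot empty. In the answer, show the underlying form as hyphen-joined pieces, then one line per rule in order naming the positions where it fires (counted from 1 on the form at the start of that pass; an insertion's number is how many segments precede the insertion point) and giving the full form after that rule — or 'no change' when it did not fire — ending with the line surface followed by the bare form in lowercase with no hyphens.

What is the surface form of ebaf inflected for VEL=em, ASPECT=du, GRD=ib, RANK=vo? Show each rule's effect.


underlying: ebaf-v-i-ki-rr
1. e -> o, i -> u / B C0 _: fires at position(s) 6: ebafvukirr
2. e, o -> 0 / V _: no change
surface: ebafvukirr


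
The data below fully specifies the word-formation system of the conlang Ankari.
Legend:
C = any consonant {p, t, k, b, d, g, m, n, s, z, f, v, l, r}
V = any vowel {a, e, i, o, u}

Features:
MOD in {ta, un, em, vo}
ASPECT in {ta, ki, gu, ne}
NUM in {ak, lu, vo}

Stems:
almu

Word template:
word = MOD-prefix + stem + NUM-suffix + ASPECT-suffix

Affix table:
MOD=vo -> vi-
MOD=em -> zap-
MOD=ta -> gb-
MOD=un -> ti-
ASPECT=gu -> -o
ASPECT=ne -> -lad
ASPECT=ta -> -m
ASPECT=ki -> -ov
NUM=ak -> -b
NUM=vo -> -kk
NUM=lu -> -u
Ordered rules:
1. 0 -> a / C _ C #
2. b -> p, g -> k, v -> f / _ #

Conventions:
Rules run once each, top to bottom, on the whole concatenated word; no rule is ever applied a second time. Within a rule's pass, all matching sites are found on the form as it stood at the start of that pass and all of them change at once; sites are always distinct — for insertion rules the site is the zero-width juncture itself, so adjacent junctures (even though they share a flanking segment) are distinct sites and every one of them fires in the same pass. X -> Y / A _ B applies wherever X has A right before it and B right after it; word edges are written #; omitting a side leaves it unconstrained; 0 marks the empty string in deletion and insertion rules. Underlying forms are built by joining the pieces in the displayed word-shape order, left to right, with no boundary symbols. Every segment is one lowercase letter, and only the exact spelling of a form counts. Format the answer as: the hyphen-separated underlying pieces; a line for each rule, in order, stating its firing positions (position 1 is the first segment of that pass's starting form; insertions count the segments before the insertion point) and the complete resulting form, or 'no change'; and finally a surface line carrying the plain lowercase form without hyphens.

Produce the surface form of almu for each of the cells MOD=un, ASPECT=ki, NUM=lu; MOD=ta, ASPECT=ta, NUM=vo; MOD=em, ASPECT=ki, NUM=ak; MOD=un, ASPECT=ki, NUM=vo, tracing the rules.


cell MOD=un, ASPECT=ki, NUM=lu:
underlying: ti-almu-u-ov
1. 0 -> a / C _ C #: no change
2. b -> p, g -> k, v -> f / _ #: fires at position(s) 9: tialmuuof
surface: tialmuuof

cell MOD=ta, ASPECT=ta, NUM=vo:
underlying: gb-almu-kk-m
1. 0 -> a / C _ C #: inserts after position(s) 8: gbalmukkam
2. b -> p, g -> k, v -> f / _ #: no change
surface: gbalmukkam

cell MOD=em, ASPECT=ki, NUM=ak:
underlying: zap-almu-b-ov
1. 0 -> a / C _ C #: no change
2. b -> p, g -> k, v -> f / _ #: fires at position(s) 10: zapalmubof
surface: zapalmubof

cell MOD=un, ASPECT=ki, NUM=vo:
underlying: ti-almu-kk-ov
1. 0 -> a / C _ C #: no change
2. b -> p, g -> k, v -> f / _ #: fires at position(s) 10: tialmukkof
surface: tialmukkof
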